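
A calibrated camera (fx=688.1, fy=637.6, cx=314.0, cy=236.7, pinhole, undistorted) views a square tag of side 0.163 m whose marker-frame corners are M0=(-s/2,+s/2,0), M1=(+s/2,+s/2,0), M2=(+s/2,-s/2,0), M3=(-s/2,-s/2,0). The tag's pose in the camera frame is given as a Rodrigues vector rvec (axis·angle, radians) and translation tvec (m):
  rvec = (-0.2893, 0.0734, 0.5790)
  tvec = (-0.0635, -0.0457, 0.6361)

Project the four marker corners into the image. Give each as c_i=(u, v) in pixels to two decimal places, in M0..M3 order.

c0=(120.76, 212.57) c1=(268.23, 302.62) c2=(366.72, 169.76) c3=(224.61, 90.01)

Intrinsics K: fx=688.1, fy=637.6, cx=314.0, cy=236.7
Marker side s = 0.163 m; corners in marker frame (Z=0):
  M0 = (-0.0815, +0.0815, 0)
  M1 = (+0.0815, +0.0815, 0)
  M2 = (+0.0815, -0.0815, 0)
  M3 = (-0.0815, -0.0815, 0)
rvec = (-0.2893, 0.0734, 0.5790), |rvec| = θ = 0.65140 rad = 37.323°
Rodrigues: sinθ=0.60630, 1−cosθ=0.20476; R = I + sinθ·[k]× + (1−cosθ)·[k]×²:
    [+0.83562 -0.54916 -0.01251]
    [+0.52867 +0.79784 +0.28978]
    [-0.14915 -0.24876 +0.95701]
t = (-0.0635, -0.0457, 0.6361) m
M0: Pc = R·M0+t = (-0.17636, -0.02376, +0.62798); u = 688.1·(-0.17636)/0.62798 + 314.0 = 120.7568, v = 637.6·(-0.02376)/0.62798 + 236.7 = 212.5734
M1: Pc = R·M1+t = (-0.04015, +0.06241, +0.60367); u = 688.1·(-0.04015)/0.60367 + 314.0 = 268.2309, v = 637.6·(+0.06241)/0.60367 + 236.7 = 302.6176
M2: Pc = R·M2+t = (+0.04936, -0.06764, +0.64422); u = 688.1·(+0.04936)/0.64422 + 314.0 = 366.7221, v = 637.6·(-0.06764)/0.64422 + 236.7 = 169.7576
M3: Pc = R·M3+t = (-0.08685, -0.15381, +0.66853); u = 688.1·(-0.08685)/0.66853 + 314.0 = 224.6109, v = 637.6·(-0.15381)/0.66853 + 236.7 = 90.0063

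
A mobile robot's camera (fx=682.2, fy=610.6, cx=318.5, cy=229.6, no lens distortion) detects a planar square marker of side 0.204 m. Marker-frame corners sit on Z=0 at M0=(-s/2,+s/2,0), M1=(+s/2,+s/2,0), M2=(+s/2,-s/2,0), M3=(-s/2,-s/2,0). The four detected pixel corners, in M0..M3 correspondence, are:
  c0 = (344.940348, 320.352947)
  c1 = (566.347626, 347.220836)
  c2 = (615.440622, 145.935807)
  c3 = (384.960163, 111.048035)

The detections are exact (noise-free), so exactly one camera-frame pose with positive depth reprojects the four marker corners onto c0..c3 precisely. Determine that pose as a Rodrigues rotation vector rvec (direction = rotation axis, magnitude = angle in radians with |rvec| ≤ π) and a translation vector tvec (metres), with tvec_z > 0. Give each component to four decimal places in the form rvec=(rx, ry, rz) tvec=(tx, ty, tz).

rvec=(0.1428, -0.0830, 0.1541) tvec=(0.1398, 0.0041, 0.5934)

Intrinsics K: fx=682.2, fy=610.6, cx=318.5, cy=229.6
Marker side s = 0.204 m; corners in marker frame (Z=0):
  M0 = (-0.1020, +0.1020, 0)
  M1 = (+0.1020, +0.1020, 0)
  M2 = (+0.1020, -0.1020, 0)
  M3 = (-0.1020, -0.1020, 0)
Detected image corners:
  c0 = (344.940348, 320.352947) px
  c1 = (566.347626, 347.220836) px
  c2 = (615.440622, 145.935807) px
  c3 = (384.960163, 111.048035) px
Planar DLT: solve 8×8 A·h = b for H (H[2,2]=1):
  H  [+1182.19263 -109.87483 +479.21615]
  H  [+187.24605 +1058.69825 +233.77262]
  H  [+0.15723 +0.22785 +1.00000]
B = K⁻¹H; ‖b₁‖=1.685219, ‖b₂‖=1.685219; λ = 2/(‖b₁‖+‖b₂‖) = 0.593395, sign → tz>0 ⇒ λ=+0.593395
r₁ = λ·B[:,0] = (+0.98474,+0.14689,+0.09330); r₂ = λ·B[:,1] = (-0.15870,+0.97803,+0.13521)
r₃ = r₁×r₂ = (-0.07139,-0.14795,+0.98642); SVD([r₁ r₂ r₃]) → R = UVᵀ:
  R  [+0.98474 -0.15870 -0.07139]
  R  [+0.14689 +0.97803 -0.14795]
  R  [+0.09330 +0.13521 +0.98642]
t = (+0.13979, +0.00406, +0.59339) m
tr R = 2.949185; θ = arccos((tr R − 1)/2) = 0.225903 rad = 12.943°
axis k = ((R−Rᵀ)₃₂, (R−Rᵀ)₁₃, (R−Rᵀ)₂₁) / (2 sinθ) = (+0.632083, -0.367619, +0.682149)
rvec = θ·k = (+0.142789, -0.083046, +0.154099)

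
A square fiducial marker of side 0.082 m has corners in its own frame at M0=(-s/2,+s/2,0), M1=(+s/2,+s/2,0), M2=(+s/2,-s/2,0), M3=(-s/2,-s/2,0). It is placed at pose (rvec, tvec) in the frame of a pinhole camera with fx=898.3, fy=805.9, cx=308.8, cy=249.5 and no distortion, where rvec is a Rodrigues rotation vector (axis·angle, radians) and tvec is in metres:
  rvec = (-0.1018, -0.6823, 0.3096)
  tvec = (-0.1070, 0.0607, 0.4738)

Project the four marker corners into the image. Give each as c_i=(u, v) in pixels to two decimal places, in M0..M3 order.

c0=(9.06, 407.99) c1=(149.28, 434.28) c2=(190.31, 304.64) c3=(59.39, 265.20)

Intrinsics K: fx=898.3, fy=805.9, cx=308.8, cy=249.5
Marker side s = 0.082 m; corners in marker frame (Z=0):
  M0 = (-0.0410, +0.0410, 0)
  M1 = (+0.0410, +0.0410, 0)
  M2 = (+0.0410, -0.0410, 0)
  M3 = (-0.0410, -0.0410, 0)
rvec = (-0.1018, -0.6823, 0.3096), |rvec| = θ = 0.75614 rad = 43.324°
Rodrigues: sinθ=0.68612, 1−cosθ=0.27251; R = I + sinθ·[k]× + (1−cosθ)·[k]×²:
    [+0.73243 -0.24782 -0.63414]
    [+0.31404 +0.94937 -0.00831]
    [+0.60409 -0.19306 +0.77318]
t = (-0.1070, 0.0607, 0.4738) m
M0: Pc = R·M0+t = (-0.14719, +0.08675, +0.44112); u = 898.3·(-0.14719)/0.44112 + 308.8 = 9.0583, v = 805.9·(+0.08675)/0.44112 + 249.5 = 407.9862
M1: Pc = R·M1+t = (-0.08713, +0.11250, +0.49065); u = 898.3·(-0.08713)/0.49065 + 308.8 = 149.2778, v = 805.9·(+0.11250)/0.49065 + 249.5 = 434.2817
M2: Pc = R·M2+t = (-0.06681, +0.03465, +0.50648); u = 898.3·(-0.06681)/0.50648 + 308.8 = 190.3062, v = 805.9·(+0.03465)/0.50648 + 249.5 = 304.6357
M3: Pc = R·M3+t = (-0.12687, +0.00890, +0.45695); u = 898.3·(-0.12687)/0.45695 + 308.8 = 59.3922, v = 805.9·(+0.00890)/0.45695 + 249.5 = 265.1969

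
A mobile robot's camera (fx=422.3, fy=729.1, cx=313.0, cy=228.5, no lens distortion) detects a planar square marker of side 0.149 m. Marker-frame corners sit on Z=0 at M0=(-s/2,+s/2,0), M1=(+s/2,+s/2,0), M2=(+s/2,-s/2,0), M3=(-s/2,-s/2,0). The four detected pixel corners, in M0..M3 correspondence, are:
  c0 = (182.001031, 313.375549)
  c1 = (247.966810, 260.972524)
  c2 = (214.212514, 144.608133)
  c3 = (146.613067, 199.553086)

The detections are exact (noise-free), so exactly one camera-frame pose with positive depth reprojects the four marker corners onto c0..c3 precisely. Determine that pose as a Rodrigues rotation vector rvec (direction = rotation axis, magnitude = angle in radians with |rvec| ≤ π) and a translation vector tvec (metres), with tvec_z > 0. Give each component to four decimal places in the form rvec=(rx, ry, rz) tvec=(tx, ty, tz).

Intrinsics K: fx=422.3, fy=729.1, cx=313.0, cy=228.5
Marker side s = 0.149 m; corners in marker frame (Z=0):
  M0 = (-0.0745, +0.0745, 0)
  M1 = (+0.0745, +0.0745, 0)
  M2 = (+0.0745, -0.0745, 0)
  M3 = (-0.0745, -0.0745, 0)
Detected image corners:
  c0 = (182.001031, 313.375549) px
  c1 = (247.966810, 260.972524) px
  c2 = (214.212514, 144.608133) px
  c3 = (146.613067, 199.553086) px
Planar DLT: solve 8×8 A·h = b for H (H[2,2]=1):
  H  [+436.71382 +270.41005 +197.80466]
  H  [-373.36031 +816.96405 +230.57472]
  H  [-0.05773 +0.19406 +1.00000]
B = K⁻¹H; ‖b₁‖=1.186217, ‖b₂‖=1.186217; λ = 2/(‖b₁‖+‖b₂‖) = 0.843016, sign → tz>0 ⇒ λ=+0.843016
r₁ = λ·B[:,0] = (+0.90786,-0.41644,-0.04866); r₂ = λ·B[:,1] = (+0.41855,+0.89334,+0.16360)
r₃ = r₁×r₂ = (-0.02466,-0.16889,+0.98533); SVD([r₁ r₂ r₃]) → R = UVᵀ:
  R  [+0.90786 +0.41855 -0.02466]
  R  [-0.41644 +0.89334 -0.16889]
  R  [-0.04866 +0.16360 +0.98533]
t = (-0.22996, +0.00240, +0.84302) m
tr R = 2.786522; θ = arccos((tr R − 1)/2) = 0.466249 rad = 26.714°
axis k = ((R−Rᵀ)₃₂, (R−Rᵀ)₁₃, (R−Rᵀ)₂₁) / (2 sinθ) = (+0.369809, +0.026704, -0.928724)
rvec = θ·k = (+0.172423, +0.012451, -0.433017)

rvec=(0.1724, 0.0125, -0.4330) tvec=(-0.2300, 0.0024, 0.8430)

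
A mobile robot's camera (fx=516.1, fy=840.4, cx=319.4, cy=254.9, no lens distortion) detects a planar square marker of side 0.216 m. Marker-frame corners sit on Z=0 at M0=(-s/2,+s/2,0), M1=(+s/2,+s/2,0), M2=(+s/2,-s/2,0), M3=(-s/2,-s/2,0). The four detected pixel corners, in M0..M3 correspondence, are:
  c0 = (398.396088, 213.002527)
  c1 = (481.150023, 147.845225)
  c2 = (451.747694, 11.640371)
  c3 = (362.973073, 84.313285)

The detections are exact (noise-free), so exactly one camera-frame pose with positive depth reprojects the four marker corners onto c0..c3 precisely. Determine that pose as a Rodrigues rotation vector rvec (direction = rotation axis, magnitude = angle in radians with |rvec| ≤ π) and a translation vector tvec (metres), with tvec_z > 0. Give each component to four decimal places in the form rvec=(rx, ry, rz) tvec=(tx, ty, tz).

rvec=(0.4508, -0.0088, -0.4652) tvec=(0.2408, -0.1952, 1.1900)

Intrinsics K: fx=516.1, fy=840.4, cx=319.4, cy=254.9
Marker side s = 0.216 m; corners in marker frame (Z=0):
  M0 = (-0.1080, +0.1080, 0)
  M1 = (+0.1080, +0.1080, 0)
  M2 = (+0.1080, -0.1080, 0)
  M3 = (-0.1080, -0.1080, 0)
Detected image corners:
  c0 = (398.396088, 213.002527) px
  c1 = (481.150023, 147.845225) px
  c2 = (451.747694, 11.640371) px
  c3 = (362.973073, 84.313285) px
Planar DLT: solve 8×8 A·h = b for H (H[2,2]=1):
  H  [+363.39251 +300.35733 +423.82505]
  H  [-327.31779 +653.52499 +117.02732]
  H  [-0.07822 +0.35456 +1.00000]
B = K⁻¹H; ‖b₁‖=0.840345, ‖b₂‖=0.840345; λ = 2/(‖b₁‖+‖b₂‖) = 1.189987, sign → tz>0 ⇒ λ=+1.189987
r₁ = λ·B[:,0] = (+0.89549,-0.43524,-0.09308); r₂ = λ·B[:,1] = (+0.43143,+0.79740,+0.42192)
r₃ = r₁×r₂ = (-0.10942,-0.41799,+0.90184); SVD([r₁ r₂ r₃]) → R = UVᵀ:
  R  [+0.89549 +0.43143 -0.10942]
  R  [-0.43524 +0.79740 -0.41799]
  R  [-0.09308 +0.42192 +0.90184]
t = (+0.24078, -0.19522, +1.18999) m
tr R = 2.594732; θ = arccos((tr R − 1)/2) = 0.647878 rad = 37.121°
axis k = ((R−Rᵀ)₃₂, (R−Rᵀ)₁₃, (R−Rᵀ)₂₁) / (2 sinθ) = (+0.695871, -0.013538, -0.718040)
rvec = θ·k = (+0.450840, -0.008771, -0.465202)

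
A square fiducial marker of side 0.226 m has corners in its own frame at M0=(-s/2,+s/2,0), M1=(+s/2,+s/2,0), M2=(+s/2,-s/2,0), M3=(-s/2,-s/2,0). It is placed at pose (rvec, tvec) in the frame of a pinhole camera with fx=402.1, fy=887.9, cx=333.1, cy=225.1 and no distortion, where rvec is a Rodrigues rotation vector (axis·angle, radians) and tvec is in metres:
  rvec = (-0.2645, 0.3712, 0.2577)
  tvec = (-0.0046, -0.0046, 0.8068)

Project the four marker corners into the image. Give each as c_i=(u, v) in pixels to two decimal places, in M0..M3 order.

c0=(265.28, 309.33) c1=(367.83, 373.05) c2=(399.77, 126.08) c3=(299.47, 90.52)

Intrinsics K: fx=402.1, fy=887.9, cx=333.1, cy=225.1
Marker side s = 0.226 m; corners in marker frame (Z=0):
  M0 = (-0.1130, +0.1130, 0)
  M1 = (+0.1130, +0.1130, 0)
  M2 = (+0.1130, -0.1130, 0)
  M3 = (-0.1130, -0.1130, 0)
rvec = (-0.2645, 0.3712, 0.2577), |rvec| = θ = 0.52360 rad = 30.000°
Rodrigues: sinθ=0.50000, 1−cosθ=0.13398; R = I + sinθ·[k]× + (1−cosθ)·[k]×²:
    [+0.90021 -0.29407 +0.32116]
    [+0.19811 +0.93336 +0.29933]
    [-0.38778 -0.20583 +0.89848]
t = (-0.0046, -0.0046, 0.8068) m
M0: Pc = R·M0+t = (-0.13955, +0.07848, +0.82736); u = 402.1·(-0.13955)/0.82736 + 333.1 = 265.2766, v = 887.9·(+0.07848)/0.82736 + 225.1 = 309.3265
M1: Pc = R·M1+t = (+0.06389, +0.12326, +0.73972); u = 402.1·(+0.06389)/0.73972 + 333.1 = 367.8320, v = 887.9·(+0.12326)/0.73972 + 225.1 = 373.0455
M2: Pc = R·M2+t = (+0.13035, -0.08768, +0.78624); u = 402.1·(+0.13035)/0.78624 + 333.1 = 399.7655, v = 887.9·(-0.08768)/0.78624 + 225.1 = 126.0790
M3: Pc = R·M3+t = (-0.07309, -0.13246, +0.87388); u = 402.1·(-0.07309)/0.87388 + 333.1 = 299.4668, v = 887.9·(-0.13246)/0.87388 + 225.1 = 90.5192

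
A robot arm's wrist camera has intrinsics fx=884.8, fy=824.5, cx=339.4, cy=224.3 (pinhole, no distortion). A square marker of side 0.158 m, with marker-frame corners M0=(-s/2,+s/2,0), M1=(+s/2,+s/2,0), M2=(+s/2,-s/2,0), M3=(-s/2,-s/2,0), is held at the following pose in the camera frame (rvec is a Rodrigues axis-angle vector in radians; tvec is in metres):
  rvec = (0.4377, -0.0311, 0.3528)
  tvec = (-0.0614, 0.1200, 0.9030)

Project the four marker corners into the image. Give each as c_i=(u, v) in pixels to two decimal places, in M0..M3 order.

Intrinsics K: fx=884.8, fy=824.5, cx=339.4, cy=224.3
Marker side s = 0.158 m; corners in marker frame (Z=0):
  M0 = (-0.0790, +0.0790, 0)
  M1 = (+0.0790, +0.0790, 0)
  M2 = (+0.0790, -0.0790, 0)
  M3 = (-0.0790, -0.0790, 0)
rvec = (0.4377, -0.0311, 0.3528), |rvec| = θ = 0.56304 rad = 32.260°
Rodrigues: sinθ=0.53376, 1−cosθ=0.15436; R = I + sinθ·[k]× + (1−cosθ)·[k]×²:
    [+0.93892 -0.34108 +0.04571]
    [+0.32782 +0.84611 -0.42028]
    [+0.10467 +0.40959 +0.90624]
t = (-0.0614, 0.1200, 0.9030) m
M0: Pc = R·M0+t = (-0.16252, +0.16094, +0.92709); u = 884.8·(-0.16252)/0.92709 + 339.4 = 184.2930, v = 824.5·(+0.16094)/0.92709 + 224.3 = 367.4347
M1: Pc = R·M1+t = (-0.01417, +0.21274, +0.94363); u = 884.8·(-0.01417)/0.94363 + 339.4 = 326.1129, v = 824.5·(+0.21274)/0.94363 + 224.3 = 410.1833
M2: Pc = R·M2+t = (+0.03972, +0.07906, +0.87891); u = 884.8·(+0.03972)/0.87891 + 339.4 = 379.3864, v = 824.5·(+0.07906)/0.87891 + 224.3 = 298.4616
M3: Pc = R·M3+t = (-0.10863, +0.02726, +0.86237); u = 884.8·(-0.10863)/0.86237 + 339.4 = 227.9455, v = 824.5·(+0.02726)/0.86237 + 224.3 = 250.3623

c0=(184.29, 367.43) c1=(326.11, 410.18) c2=(379.39, 298.46) c3=(227.95, 250.36)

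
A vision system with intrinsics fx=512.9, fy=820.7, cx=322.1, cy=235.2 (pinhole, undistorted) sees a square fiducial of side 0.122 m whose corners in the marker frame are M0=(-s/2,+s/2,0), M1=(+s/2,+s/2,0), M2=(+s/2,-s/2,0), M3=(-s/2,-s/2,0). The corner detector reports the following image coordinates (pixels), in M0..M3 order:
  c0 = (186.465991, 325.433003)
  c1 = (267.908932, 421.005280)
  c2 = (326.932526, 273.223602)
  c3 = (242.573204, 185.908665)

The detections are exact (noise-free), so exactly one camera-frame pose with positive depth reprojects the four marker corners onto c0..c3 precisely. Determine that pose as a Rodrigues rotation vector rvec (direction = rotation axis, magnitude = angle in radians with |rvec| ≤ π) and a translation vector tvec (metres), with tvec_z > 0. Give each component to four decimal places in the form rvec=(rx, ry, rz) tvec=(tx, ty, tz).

Intrinsics K: fx=512.9, fy=820.7, cx=322.1, cy=235.2
Marker side s = 0.122 m; corners in marker frame (Z=0):
  M0 = (-0.0610, +0.0610, 0)
  M1 = (+0.0610, +0.0610, 0)
  M2 = (+0.0610, -0.0610, 0)
  M3 = (-0.0610, -0.0610, 0)
Detected image corners:
  c0 = (186.465991, 325.433003) px
  c1 = (267.908932, 421.005280) px
  c2 = (326.932526, 273.223602) px
  c3 = (242.573204, 185.908665) px
Planar DLT: solve 8×8 A·h = b for H (H[2,2]=1):
  H  [+563.32054 -478.40604 +254.86943]
  H  [+612.64276 +1168.43436 +300.00842]
  H  [-0.45402 -0.02692 +1.00000]
B = K⁻¹H; ‖b₁‖=1.699545, ‖b₂‖=1.699545; λ = 2/(‖b₁‖+‖b₂‖) = 0.588393, sign → tz>0 ⇒ λ=+0.588393
r₁ = λ·B[:,0] = (+0.81400,+0.51579,-0.26714); r₂ = λ·B[:,1] = (-0.53888,+0.84224,-0.01584)
r₃ = r₁×r₂ = (+0.21683,+0.15685,+0.96353); SVD([r₁ r₂ r₃]) → R = UVᵀ:
  R  [+0.81400 -0.53888 +0.21683]
  R  [+0.51579 +0.84224 +0.15685]
  R  [-0.26714 -0.01584 +0.96353]
t = (-0.07713, +0.04646, +0.58839) m
tr R = 2.619763; θ = arccos((tr R − 1)/2) = 0.626846 rad = 35.916°
axis k = ((R−Rᵀ)₃₂, (R−Rᵀ)₁₃, (R−Rᵀ)₂₁) / (2 sinθ) = (-0.147194, +0.412530, +0.898973)
rvec = θ·k = (-0.092268, +0.258593, +0.563518)

rvec=(-0.0923, 0.2586, 0.5635) tvec=(-0.0771, 0.0465, 0.5884)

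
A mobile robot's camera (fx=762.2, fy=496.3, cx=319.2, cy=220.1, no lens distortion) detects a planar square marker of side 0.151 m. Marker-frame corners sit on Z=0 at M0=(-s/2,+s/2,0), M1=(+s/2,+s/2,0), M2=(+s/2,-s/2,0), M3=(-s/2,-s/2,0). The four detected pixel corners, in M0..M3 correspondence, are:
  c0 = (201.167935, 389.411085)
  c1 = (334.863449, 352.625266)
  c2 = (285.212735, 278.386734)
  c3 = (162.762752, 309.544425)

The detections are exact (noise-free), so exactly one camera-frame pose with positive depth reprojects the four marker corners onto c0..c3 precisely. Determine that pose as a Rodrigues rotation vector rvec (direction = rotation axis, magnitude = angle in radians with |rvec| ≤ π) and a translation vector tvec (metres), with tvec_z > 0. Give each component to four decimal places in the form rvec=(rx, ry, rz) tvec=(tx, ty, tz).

rvec=(-0.6136, -0.0561, -0.3951) tvec=(-0.0814, 0.1880, 0.8465)

Intrinsics K: fx=762.2, fy=496.3, cx=319.2, cy=220.1
Marker side s = 0.151 m; corners in marker frame (Z=0):
  M0 = (-0.0755, +0.0755, 0)
  M1 = (+0.0755, +0.0755, 0)
  M2 = (+0.0755, -0.0755, 0)
  M3 = (-0.0755, -0.0755, 0)
Detected image corners:
  c0 = (201.167935, 389.411085) px
  c1 = (334.863449, 352.625266) px
  c2 = (285.212735, 278.386734) px
  c3 = (162.762752, 309.544425) px
Planar DLT: solve 8×8 A·h = b for H (H[2,2]=1):
  H  [+894.90573 +132.38582 +245.87695]
  H  [-158.42187 +294.09553 +330.34986]
  H  [+0.19743 -0.64937 +1.00000]
B = K⁻¹H; ‖b₁‖=1.181376, ‖b₂‖=1.181376; λ = 2/(‖b₁‖+‖b₂‖) = 0.846471, sign → tz>0 ⇒ λ=+0.846471
r₁ = λ·B[:,0] = (+0.92386,-0.34431,+0.16712); r₂ = λ·B[:,1] = (+0.37722,+0.74537,-0.54967)
r₃ = r₁×r₂ = (+0.06469,+0.57086,+0.81850); SVD([r₁ r₂ r₃]) → R = UVᵀ:
  R  [+0.92386 +0.37722 +0.06469]
  R  [-0.34431 +0.74537 +0.57086]
  R  [+0.16712 -0.54967 +0.81850]
t = (-0.08143, +0.18804, +0.84647) m
tr R = 2.487725; θ = arccos((tr R − 1)/2) = 0.731965 rad = 41.939°
axis k = ((R−Rᵀ)₃₂, (R−Rᵀ)₁₃, (R−Rᵀ)₂₁) / (2 sinθ) = (-0.838300, -0.076625, -0.539798)
rvec = θ·k = (-0.613606, -0.056087, -0.395113)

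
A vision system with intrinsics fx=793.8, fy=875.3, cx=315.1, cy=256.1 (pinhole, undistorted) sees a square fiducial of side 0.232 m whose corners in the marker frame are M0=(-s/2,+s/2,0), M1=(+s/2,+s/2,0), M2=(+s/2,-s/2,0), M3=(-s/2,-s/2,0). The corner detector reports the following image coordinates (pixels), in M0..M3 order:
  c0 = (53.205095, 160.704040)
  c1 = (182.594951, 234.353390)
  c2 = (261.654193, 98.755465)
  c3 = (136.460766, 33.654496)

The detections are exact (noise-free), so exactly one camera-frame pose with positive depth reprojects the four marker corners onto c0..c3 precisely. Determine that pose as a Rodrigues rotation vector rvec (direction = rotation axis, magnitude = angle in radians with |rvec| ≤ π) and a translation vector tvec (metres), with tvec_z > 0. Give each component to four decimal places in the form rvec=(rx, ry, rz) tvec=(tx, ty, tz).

rvec=(-0.3395, 0.1133, 0.4896) tvec=(-0.2401, -0.1761, 1.2168)

Intrinsics K: fx=793.8, fy=875.3, cx=315.1, cy=256.1
Marker side s = 0.232 m; corners in marker frame (Z=0):
  M0 = (-0.1160, +0.1160, 0)
  M1 = (+0.1160, +0.1160, 0)
  M2 = (+0.1160, -0.1160, 0)
  M3 = (-0.1160, -0.1160, 0)
Detected image corners:
  c0 = (53.205095, 160.704040) px
  c1 = (182.594951, 234.353390) px
  c2 = (261.654193, 98.755465) px
  c3 = (136.460766, 33.654496) px
Planar DLT: solve 8×8 A·h = b for H (H[2,2]=1):
  H  [+524.05586 -388.03084 +158.47402]
  H  [+278.24568 +534.05899 +129.41938]
  H  [-0.15373 -0.24011 +1.00000]
B = K⁻¹H; ‖b₁‖=0.821857, ‖b₂‖=0.821857; λ = 2/(‖b₁‖+‖b₂‖) = 1.216757, sign → tz>0 ⇒ λ=+1.216757
r₁ = λ·B[:,0] = (+0.87754,+0.44152,-0.18705); r₂ = λ·B[:,1] = (-0.47881,+0.82788,-0.29216)
r₃ = r₁×r₂ = (+0.02586,+0.34594,+0.93790); SVD([r₁ r₂ r₃]) → R = UVᵀ:
  R  [+0.87754 -0.47881 +0.02586]
  R  [+0.44152 +0.82788 +0.34594]
  R  [-0.18705 -0.29216 +0.93790]
t = (-0.24008, -0.17610, +1.21676) m
tr R = 2.643315; θ = arccos((tr R − 1)/2) = 0.606484 rad = 34.749°
axis k = ((R−Rᵀ)₃₂, (R−Rᵀ)₁₃, (R−Rᵀ)₂₁) / (2 sinθ) = (-0.559759, +0.186775, +0.807332)
rvec = θ·k = (-0.339485, +0.113276, +0.489634)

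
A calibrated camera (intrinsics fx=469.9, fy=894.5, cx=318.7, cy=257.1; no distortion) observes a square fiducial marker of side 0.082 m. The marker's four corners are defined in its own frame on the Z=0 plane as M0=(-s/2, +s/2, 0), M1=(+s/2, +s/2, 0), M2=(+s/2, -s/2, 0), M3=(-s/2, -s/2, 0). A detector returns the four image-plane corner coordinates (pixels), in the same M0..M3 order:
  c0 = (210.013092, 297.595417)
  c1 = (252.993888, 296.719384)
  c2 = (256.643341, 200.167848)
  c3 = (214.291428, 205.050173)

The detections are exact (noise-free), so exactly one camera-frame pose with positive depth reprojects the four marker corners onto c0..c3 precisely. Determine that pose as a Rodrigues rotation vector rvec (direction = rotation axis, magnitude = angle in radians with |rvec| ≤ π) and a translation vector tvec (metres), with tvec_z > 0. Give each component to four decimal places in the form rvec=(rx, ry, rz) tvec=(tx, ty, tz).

Intrinsics K: fx=469.9, fy=894.5, cx=318.7, cy=257.1
Marker side s = 0.082 m; corners in marker frame (Z=0):
  M0 = (-0.0410, +0.0410, 0)
  M1 = (+0.0410, +0.0410, 0)
  M2 = (+0.0410, -0.0410, 0)
  M3 = (-0.0410, -0.0410, 0)
Detected image corners:
  c0 = (210.013092, 297.595417) px
  c1 = (252.993888, 296.719384) px
  c2 = (256.643341, 200.167848) px
  c3 = (214.291428, 205.050173) px
Planar DLT: solve 8×8 A·h = b for H (H[2,2]=1):
  H  [+398.00954 -101.75165 +233.04594]
  H  [-166.20413 +1095.43016 +249.47141]
  H  [-0.52370 -0.22840 +1.00000]
B = K⁻¹H; ‖b₁‖=1.311786, ‖b₂‖=1.311786; λ = 2/(‖b₁‖+‖b₂‖) = 0.762320, sign → tz>0 ⇒ λ=+0.762320
r₁ = λ·B[:,0] = (+0.91646,-0.02690,-0.39923); r₂ = λ·B[:,1] = (-0.04698,+0.98360,-0.17412)
r₃ = r₁×r₂ = (+0.39736,+0.17833,+0.90017); SVD([r₁ r₂ r₃]) → R = UVᵀ:
  R  [+0.91646 -0.04698 +0.39736]
  R  [-0.02690 +0.98360 +0.17833]
  R  [-0.39923 -0.17412 +0.90017]
t = (-0.13896, -0.00650, +0.76232) m
tr R = 2.800230; θ = arccos((tr R − 1)/2) = 0.450763 rad = 25.827°
axis k = ((R−Rᵀ)₃₂, (R−Rᵀ)₁₃, (R−Rᵀ)₂₁) / (2 sinθ) = (-0.404501, +0.914247, +0.023049)
rvec = θ·k = (-0.182334, +0.412109, +0.010390)

rvec=(-0.1823, 0.4121, 0.0104) tvec=(-0.1390, -0.0065, 0.7623)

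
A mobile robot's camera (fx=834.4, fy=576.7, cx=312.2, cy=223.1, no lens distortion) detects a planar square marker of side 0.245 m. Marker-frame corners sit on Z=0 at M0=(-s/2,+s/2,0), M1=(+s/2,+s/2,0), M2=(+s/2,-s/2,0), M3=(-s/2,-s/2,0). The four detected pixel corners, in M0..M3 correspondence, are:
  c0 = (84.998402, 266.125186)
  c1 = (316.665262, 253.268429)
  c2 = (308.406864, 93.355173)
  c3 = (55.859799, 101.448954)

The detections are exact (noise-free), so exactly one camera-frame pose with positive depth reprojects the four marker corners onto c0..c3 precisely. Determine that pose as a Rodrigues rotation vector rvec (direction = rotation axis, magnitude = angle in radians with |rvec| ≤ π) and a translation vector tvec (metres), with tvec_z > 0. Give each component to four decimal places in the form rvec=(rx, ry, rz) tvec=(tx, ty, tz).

Intrinsics K: fx=834.4, fy=576.7, cx=312.2, cy=223.1
Marker side s = 0.245 m; corners in marker frame (Z=0):
  M0 = (-0.1225, +0.1225, 0)
  M1 = (+0.1225, +0.1225, 0)
  M2 = (+0.1225, -0.1225, 0)
  M3 = (-0.1225, -0.1225, 0)
Detected image corners:
  c0 = (84.998402, 266.125186) px
  c1 = (316.665262, 253.268429) px
  c2 = (308.406864, 93.355173) px
  c3 = (55.859799, 101.448954) px
Planar DLT: solve 8×8 A·h = b for H (H[2,2]=1):
  H  [+1013.56361 +140.88794 +193.97596]
  H  [-17.84395 +723.15539 +181.84882]
  H  [+0.14180 +0.34106 +1.00000]
B = K⁻¹H; ‖b₁‖=1.173429, ‖b₂‖=1.173429; λ = 2/(‖b₁‖+‖b₂‖) = 0.852203, sign → tz>0 ⇒ λ=+0.852203
r₁ = λ·B[:,0] = (+0.98998,-0.07312,+0.12084); r₂ = λ·B[:,1] = (+0.03514,+0.95618,+0.29066)
r₃ = r₁×r₂ = (-0.13680,-0.28350,+0.94917); SVD([r₁ r₂ r₃]) → R = UVᵀ:
  R  [+0.98998 +0.03514 -0.13680]
  R  [-0.07312 +0.95618 -0.28350]
  R  [+0.12084 +0.29066 +0.94917]
t = (-0.12075, -0.06096, +0.85220) m
tr R = 2.895324; θ = arccos((tr R − 1)/2) = 0.324965 rad = 18.619°
axis k = ((R−Rᵀ)₃₂, (R−Rᵀ)₁₃, (R−Rᵀ)₂₁) / (2 sinθ) = (+0.899145, -0.403479, -0.169539)
rvec = θ·k = (+0.292191, -0.131117, -0.055094)

rvec=(0.2922, -0.1311, -0.0551) tvec=(-0.1207, -0.0610, 0.8522)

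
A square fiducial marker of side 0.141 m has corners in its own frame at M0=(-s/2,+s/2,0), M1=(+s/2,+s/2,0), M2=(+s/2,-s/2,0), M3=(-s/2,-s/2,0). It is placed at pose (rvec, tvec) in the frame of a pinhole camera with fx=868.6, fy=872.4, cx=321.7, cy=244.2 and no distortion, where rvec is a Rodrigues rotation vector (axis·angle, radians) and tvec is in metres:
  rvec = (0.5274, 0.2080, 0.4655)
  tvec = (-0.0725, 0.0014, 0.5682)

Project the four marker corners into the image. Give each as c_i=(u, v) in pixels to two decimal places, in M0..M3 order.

Intrinsics K: fx=868.6, fy=872.4, cx=321.7, cy=244.2
Marker side s = 0.141 m; corners in marker frame (Z=0):
  M0 = (-0.0705, +0.0705, 0)
  M1 = (+0.0705, +0.0705, 0)
  M2 = (+0.0705, -0.0705, 0)
  M3 = (-0.0705, -0.0705, 0)
rvec = (0.5274, 0.2080, 0.4655), |rvec| = θ = 0.73356 rad = 42.030°
Rodrigues: sinθ=0.66952, 1−cosθ=0.25720; R = I + sinθ·[k]× + (1−cosθ)·[k]×²:
    [+0.87575 -0.37243 +0.30719]
    [+0.47729 +0.76348 -0.43508]
    [-0.07250 +0.52764 +0.84637]
t = (-0.0725, 0.0014, 0.5682) m
M0: Pc = R·M0+t = (-0.16050, +0.02158, +0.61051); u = 868.6·(-0.16050)/0.61051 + 321.7 = 93.3544, v = 872.4·(+0.02158)/0.61051 + 244.2 = 275.0313
M1: Pc = R·M1+t = (-0.03702, +0.08887, +0.60029); u = 868.6·(-0.03702)/0.60029 + 321.7 = 268.1390, v = 872.4·(+0.08887)/0.60029 + 244.2 = 373.3615
M2: Pc = R·M2+t = (+0.01550, -0.01878, +0.52589); u = 868.6·(+0.01550)/0.52589 + 321.7 = 347.2949, v = 872.4·(-0.01878)/0.52589 + 244.2 = 213.0527
M3: Pc = R·M3+t = (-0.10798, -0.08607, +0.53611); u = 868.6·(-0.10798)/0.53611 + 321.7 = 146.7461, v = 872.4·(-0.08607)/0.53611 + 244.2 = 104.1337

c0=(93.35, 275.03) c1=(268.14, 373.36) c2=(347.29, 213.05) c3=(146.75, 104.13)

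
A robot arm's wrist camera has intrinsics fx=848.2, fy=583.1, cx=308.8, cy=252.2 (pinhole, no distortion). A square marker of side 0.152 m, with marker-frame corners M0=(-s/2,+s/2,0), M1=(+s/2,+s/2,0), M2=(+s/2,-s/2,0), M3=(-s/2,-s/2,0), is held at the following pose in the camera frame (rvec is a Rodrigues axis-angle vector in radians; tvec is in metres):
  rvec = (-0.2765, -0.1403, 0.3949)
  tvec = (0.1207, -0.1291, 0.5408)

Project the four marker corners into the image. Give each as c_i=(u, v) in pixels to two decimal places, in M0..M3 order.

Intrinsics K: fx=848.2, fy=583.1, cx=308.8, cy=252.2
Marker side s = 0.152 m; corners in marker frame (Z=0):
  M0 = (-0.0760, +0.0760, 0)
  M1 = (+0.0760, +0.0760, 0)
  M2 = (+0.0760, -0.0760, 0)
  M3 = (-0.0760, -0.0760, 0)
rvec = (-0.2765, -0.1403, 0.3949), |rvec| = θ = 0.50208 rad = 28.767°
Rodrigues: sinθ=0.48125, 1−cosθ=0.12342; R = I + sinθ·[k]× + (1−cosθ)·[k]×²:
    [+0.91401 -0.35952 -0.18794]
    [+0.39751 +0.88622 +0.23790]
    [+0.08102 -0.29215 +0.95293]
t = (0.1207, -0.1291, 0.5408) m
M0: Pc = R·M0+t = (+0.02391, -0.09196, +0.51244); u = 848.2·(+0.02391)/0.51244 + 308.8 = 348.3782, v = 583.1·(-0.09196)/0.51244 + 252.2 = 147.5619
M1: Pc = R·M1+t = (+0.16284, -0.03154, +0.52475); u = 848.2·(+0.16284)/0.52475 + 308.8 = 572.0128, v = 583.1·(-0.03154)/0.52475 + 252.2 = 217.1571
M2: Pc = R·M2+t = (+0.21749, -0.16624, +0.56916); u = 848.2·(+0.21749)/0.56916 + 308.8 = 632.9157, v = 583.1·(-0.16624)/0.56916 + 252.2 = 81.8866
M3: Pc = R·M3+t = (+0.07856, -0.22666, +0.55685); u = 848.2·(+0.07856)/0.55685 + 308.8 = 428.4624, v = 583.1·(-0.22666)/0.55685 + 252.2 = 14.8498

c0=(348.38, 147.56) c1=(572.01, 217.16) c2=(632.92, 81.89) c3=(428.46, 14.85)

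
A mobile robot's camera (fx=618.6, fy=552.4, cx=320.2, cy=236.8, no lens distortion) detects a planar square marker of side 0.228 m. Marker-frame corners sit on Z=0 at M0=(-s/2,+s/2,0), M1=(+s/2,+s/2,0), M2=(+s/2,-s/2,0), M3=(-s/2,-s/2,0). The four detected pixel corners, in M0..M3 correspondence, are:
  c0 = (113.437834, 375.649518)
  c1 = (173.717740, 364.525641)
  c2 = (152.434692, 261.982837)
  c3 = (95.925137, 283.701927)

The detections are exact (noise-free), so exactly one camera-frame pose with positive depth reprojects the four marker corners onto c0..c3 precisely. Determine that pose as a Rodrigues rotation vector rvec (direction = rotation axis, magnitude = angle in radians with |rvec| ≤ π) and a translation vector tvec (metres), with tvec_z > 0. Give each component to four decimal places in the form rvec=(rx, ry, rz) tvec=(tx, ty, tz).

Intrinsics K: fx=618.6, fy=552.4, cx=320.2, cy=236.8
Marker side s = 0.228 m; corners in marker frame (Z=0):
  M0 = (-0.1140, +0.1140, 0)
  M1 = (+0.1140, +0.1140, 0)
  M2 = (+0.1140, -0.1140, 0)
  M3 = (-0.1140, -0.1140, 0)
Detected image corners:
  c0 = (113.437834, 375.649518) px
  c1 = (173.717740, 364.525641) px
  c2 = (152.434692, 261.982837) px
  c3 = (95.925137, 283.701927) px
Planar DLT: solve 8×8 A·h = b for H (H[2,2]=1):
  H  [+189.36592 +68.83337 +132.09175]
  H  [-232.35029 +387.31519 +321.27774]
  H  [-0.49777 -0.11784 +1.00000]
B = K⁻¹H; ‖b₁‖=0.780102, ‖b₂‖=0.780102; λ = 2/(‖b₁‖+‖b₂‖) = 1.281883, sign → tz>0 ⇒ λ=+1.281883
r₁ = λ·B[:,0] = (+0.72269,-0.26566,-0.63808); r₂ = λ·B[:,1] = (+0.22083,+0.96354,-0.15105)
r₃ = r₁×r₂ = (+0.65494,-0.03174,+0.75501); SVD([r₁ r₂ r₃]) → R = UVᵀ:
  R  [+0.72269 +0.22083 +0.65494]
  R  [-0.26566 +0.96354 -0.03174]
  R  [-0.63808 -0.15105 +0.75501]
t = (-0.38980, +0.19604, +1.28188) m
tr R = 2.441247; θ = arccos((tr R − 1)/2) = 0.766095 rad = 43.894°
axis k = ((R−Rᵀ)₃₂, (R−Rᵀ)₁₃, (R−Rᵀ)₂₁) / (2 sinθ) = (-0.086044, +0.932476, -0.350834)
rvec = θ·k = (-0.065918, +0.714365, -0.268772)

rvec=(-0.0659, 0.7144, -0.2688) tvec=(-0.3898, 0.1960, 1.2819)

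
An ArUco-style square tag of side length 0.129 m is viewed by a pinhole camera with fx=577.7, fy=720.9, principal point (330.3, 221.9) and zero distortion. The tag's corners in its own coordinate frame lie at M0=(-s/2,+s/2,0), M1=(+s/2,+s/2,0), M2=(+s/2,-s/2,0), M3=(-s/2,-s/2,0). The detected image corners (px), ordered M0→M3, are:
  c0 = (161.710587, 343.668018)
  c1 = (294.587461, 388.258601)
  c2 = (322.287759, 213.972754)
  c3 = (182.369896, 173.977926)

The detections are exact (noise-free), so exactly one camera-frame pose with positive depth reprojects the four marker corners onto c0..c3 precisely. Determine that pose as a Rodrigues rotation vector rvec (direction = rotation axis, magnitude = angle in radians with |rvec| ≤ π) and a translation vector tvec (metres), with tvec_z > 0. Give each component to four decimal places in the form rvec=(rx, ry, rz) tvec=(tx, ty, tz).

rvec=(0.1638, 0.1705, 0.2115) tvec=(-0.0815, 0.0425, 0.5139)

Intrinsics K: fx=577.7, fy=720.9, cx=330.3, cy=221.9
Marker side s = 0.129 m; corners in marker frame (Z=0):
  M0 = (-0.0645, +0.0645, 0)
  M1 = (+0.0645, +0.0645, 0)
  M2 = (+0.0645, -0.0645, 0)
  M3 = (-0.0645, -0.0645, 0)
Detected image corners:
  c0 = (161.710587, 343.668018) px
  c1 = (294.587461, 388.258601) px
  c2 = (322.287759, 213.972754) px
  c3 = (182.369896, 173.977926) px
Planar DLT: solve 8×8 A·h = b for H (H[2,2]=1):
  H  [+986.39338 -103.25908 +238.67946]
  H  [+246.28069 +1430.40613 +281.50166]
  H  [-0.29278 +0.34826 +1.00000]
B = K⁻¹H; ‖b₁‖=1.946068, ‖b₂‖=1.946068; λ = 2/(‖b₁‖+‖b₂‖) = 0.513857, sign → tz>0 ⇒ λ=+0.513857
r₁ = λ·B[:,0] = (+0.96340,+0.22186,-0.15045); r₂ = λ·B[:,1] = (-0.19417,+0.96451,+0.17896)
r₃ = r₁×r₂ = (+0.18481,-0.14320,+0.97229); SVD([r₁ r₂ r₃]) → R = UVᵀ:
  R  [+0.96340 -0.19417 +0.18481]
  R  [+0.22186 +0.96451 -0.14320]
  R  [-0.15045 +0.17896 +0.97229]
t = (-0.08150, +0.04248, +0.51386) m
tr R = 2.900196; θ = arccos((tr R − 1)/2) = 0.317247 rad = 18.177°
axis k = ((R−Rᵀ)₃₂, (R−Rᵀ)₁₃, (R−Rᵀ)₂₁) / (2 sinθ) = (+0.516348, +0.537356, +0.666808)
rvec = θ·k = (+0.163810, +0.170475, +0.211543)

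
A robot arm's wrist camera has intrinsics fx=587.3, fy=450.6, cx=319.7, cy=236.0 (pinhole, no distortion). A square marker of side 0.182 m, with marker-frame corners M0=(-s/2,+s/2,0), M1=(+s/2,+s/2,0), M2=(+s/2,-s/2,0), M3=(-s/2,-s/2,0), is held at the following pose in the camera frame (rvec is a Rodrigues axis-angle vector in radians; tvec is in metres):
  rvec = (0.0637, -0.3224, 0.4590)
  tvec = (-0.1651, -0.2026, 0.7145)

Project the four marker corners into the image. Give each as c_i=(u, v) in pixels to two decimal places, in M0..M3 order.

Intrinsics K: fx=587.3, fy=450.6, cx=319.7, cy=236.0
Marker side s = 0.182 m; corners in marker frame (Z=0):
  M0 = (-0.0910, +0.0910, 0)
  M1 = (+0.0910, +0.0910, 0)
  M2 = (+0.0910, -0.0910, 0)
  M3 = (-0.0910, -0.0910, 0)
rvec = (0.0637, -0.3224, 0.4590), |rvec| = θ = 0.56452 rad = 32.344°
Rodrigues: sinθ=0.53501, 1−cosθ=0.15515; R = I + sinθ·[k]× + (1−cosθ)·[k]×²:
    [+0.84682 -0.44501 -0.29131]
    [+0.42501 +0.89545 -0.13242]
    [+0.31978 -0.01168 +0.94742]
t = (-0.1651, -0.2026, 0.7145) m
M0: Pc = R·M0+t = (-0.28266, -0.15979, +0.68434); u = 587.3·(-0.28266)/0.68434 + 319.7 = 77.1237, v = 450.6·(-0.15979)/0.68434 + 236.0 = 130.7870
M1: Pc = R·M1+t = (-0.12853, -0.08244, +0.74254); u = 587.3·(-0.12853)/0.74254 + 319.7 = 218.0373, v = 450.6·(-0.08244)/0.74254 + 236.0 = 185.9734
M2: Pc = R·M2+t = (-0.04754, -0.24541, +0.74466); u = 587.3·(-0.04754)/0.74466 + 319.7 = 282.2033, v = 450.6·(-0.24541)/0.74466 + 236.0 = 87.5006
M3: Pc = R·M3+t = (-0.20167, -0.32276, +0.68646); u = 587.3·(-0.20167)/0.68646 + 319.7 = 147.1661, v = 450.6·(-0.32276)/0.68646 + 236.0 = 24.1363

c0=(77.12, 130.79) c1=(218.04, 185.97) c2=(282.20, 87.50) c3=(147.17, 24.14)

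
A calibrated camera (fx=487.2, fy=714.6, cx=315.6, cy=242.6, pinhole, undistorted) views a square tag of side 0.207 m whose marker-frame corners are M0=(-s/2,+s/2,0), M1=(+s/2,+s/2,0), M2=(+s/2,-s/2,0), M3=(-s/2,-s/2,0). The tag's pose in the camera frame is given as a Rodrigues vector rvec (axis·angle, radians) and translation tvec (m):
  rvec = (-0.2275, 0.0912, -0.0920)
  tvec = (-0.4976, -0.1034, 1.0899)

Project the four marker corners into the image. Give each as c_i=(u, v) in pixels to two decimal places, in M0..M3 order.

c0=(47.21, 247.58) c1=(137.56, 233.49) c2=(137.84, 104.07) c3=(51.31, 119.46)

Intrinsics K: fx=487.2, fy=714.6, cx=315.6, cy=242.6
Marker side s = 0.207 m; corners in marker frame (Z=0):
  M0 = (-0.1035, +0.1035, 0)
  M1 = (+0.1035, +0.1035, 0)
  M2 = (+0.1035, -0.1035, 0)
  M3 = (-0.1035, -0.1035, 0)
rvec = (-0.2275, 0.0912, -0.0920), |rvec| = θ = 0.26180 rad = 15.000°
Rodrigues: sinθ=0.25882, 1−cosθ=0.03407; R = I + sinθ·[k]× + (1−cosθ)·[k]×²:
    [+0.99166 +0.08064 +0.10057]
    [-0.10127 +0.97006 +0.22074]
    [-0.07976 -0.22908 +0.97013]
t = (-0.4976, -0.1034, 1.0899) m
M0: Pc = R·M0+t = (-0.59189, +0.00748, +1.07444); u = 487.2·(-0.59189)/1.07444 + 315.6 = 47.2111, v = 714.6·(+0.00748)/1.07444 + 242.6 = 247.5766
M1: Pc = R·M1+t = (-0.38662, -0.01348, +1.05794); u = 487.2·(-0.38662)/1.05794 + 315.6 = 137.5550, v = 714.6·(-0.01348)/1.05794 + 242.6 = 233.4948
M2: Pc = R·M2+t = (-0.40331, -0.21428, +1.10536); u = 487.2·(-0.40331)/1.10536 + 315.6 = 137.8360, v = 714.6·(-0.21428)/1.10536 + 242.6 = 104.0687
M3: Pc = R·M3+t = (-0.60858, -0.19332, +1.12186); u = 487.2·(-0.60858)/1.12186 + 315.6 = 51.3066, v = 714.6·(-0.19332)/1.12186 + 242.6 = 119.4598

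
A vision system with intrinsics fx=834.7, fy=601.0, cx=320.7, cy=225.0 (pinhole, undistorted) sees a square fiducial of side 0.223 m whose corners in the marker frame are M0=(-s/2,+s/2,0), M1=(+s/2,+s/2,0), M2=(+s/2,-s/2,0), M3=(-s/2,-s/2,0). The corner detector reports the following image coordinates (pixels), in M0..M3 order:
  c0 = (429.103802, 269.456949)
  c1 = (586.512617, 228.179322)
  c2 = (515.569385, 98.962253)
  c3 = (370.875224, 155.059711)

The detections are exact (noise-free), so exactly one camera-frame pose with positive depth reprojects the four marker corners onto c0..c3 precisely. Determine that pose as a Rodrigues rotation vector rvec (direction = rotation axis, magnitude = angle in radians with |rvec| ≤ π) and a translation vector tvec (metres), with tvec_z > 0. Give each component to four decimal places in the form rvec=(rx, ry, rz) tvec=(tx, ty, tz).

Intrinsics K: fx=834.7, fy=601.0, cx=320.7, cy=225.0
Marker side s = 0.223 m; corners in marker frame (Z=0):
  M0 = (-0.1115, +0.1115, 0)
  M1 = (+0.1115, +0.1115, 0)
  M2 = (+0.1115, -0.1115, 0)
  M3 = (-0.1115, -0.1115, 0)
Detected image corners:
  c0 = (429.103802, 269.456949) px
  c1 = (586.512617, 228.179322) px
  c2 = (515.569385, 98.962253) px
  c3 = (370.875224, 155.059711) px
Planar DLT: solve 8×8 A·h = b for H (H[2,2]=1):
  H  [+394.12905 +229.17830 +470.06293]
  H  [-330.55916 +520.87730 +188.69287]
  H  [-0.59481 -0.12314 +1.00000]
B = K⁻¹H; ‖b₁‖=0.975675, ‖b₂‖=0.975675; λ = 2/(‖b₁‖+‖b₂‖) = 1.024932, sign → tz>0 ⇒ λ=+1.024932
r₁ = λ·B[:,0] = (+0.71818,-0.33549,-0.60964); r₂ = λ·B[:,1] = (+0.32990,+0.93554,-0.12621)
r₃ = r₁×r₂ = (+0.61268,-0.11048,+0.78257); SVD([r₁ r₂ r₃]) → R = UVᵀ:
  R  [+0.71818 +0.32990 +0.61268]
  R  [-0.33549 +0.93554 -0.11048]
  R  [-0.60964 -0.12621 +0.78257]
t = (+0.18340, -0.06192, +1.02493) m
tr R = 2.436292; θ = arccos((tr R − 1)/2) = 0.769662 rad = 44.098°
axis k = ((R−Rᵀ)₃₂, (R−Rᵀ)₁₃, (R−Rᵀ)₂₁) / (2 sinθ) = (-0.011301, +0.878240, -0.478086)
rvec = θ·k = (-0.008698, +0.675948, -0.367965)

rvec=(-0.0087, 0.6759, -0.3680) tvec=(0.1834, -0.0619, 1.0249)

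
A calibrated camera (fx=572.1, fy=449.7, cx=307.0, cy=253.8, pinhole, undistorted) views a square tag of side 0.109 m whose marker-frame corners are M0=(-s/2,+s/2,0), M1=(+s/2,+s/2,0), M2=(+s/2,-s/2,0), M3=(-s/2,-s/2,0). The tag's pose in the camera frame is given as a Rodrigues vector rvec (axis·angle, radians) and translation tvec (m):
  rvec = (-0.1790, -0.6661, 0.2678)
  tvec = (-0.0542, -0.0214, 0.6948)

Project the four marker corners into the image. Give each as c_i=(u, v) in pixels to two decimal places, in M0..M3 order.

Intrinsics K: fx=572.1, fy=449.7, cx=307.0, cy=253.8
Marker side s = 0.109 m; corners in marker frame (Z=0):
  M0 = (-0.0545, +0.0545, 0)
  M1 = (+0.0545, +0.0545, 0)
  M2 = (+0.0545, -0.0545, 0)
  M3 = (-0.0545, -0.0545, 0)
rvec = (-0.1790, -0.6661, 0.2678), |rvec| = θ = 0.73990 rad = 42.393°
Rodrigues: sinθ=0.67421, 1−cosθ=0.26146; R = I + sinθ·[k]× + (1−cosθ)·[k]×²:
    [+0.75384 -0.18708 -0.62986]
    [+0.30097 +0.95045 +0.07791]
    [+0.58407 -0.24830 +0.77279]
t = (-0.0542, -0.0214, 0.6948) m
M0: Pc = R·M0+t = (-0.10548, +0.01400, +0.64944); u = 572.1·(-0.10548)/0.64944 + 307.0 = 214.0805, v = 449.7·(+0.01400)/0.64944 + 253.8 = 263.4917
M1: Pc = R·M1+t = (-0.02331, +0.04680, +0.71310); u = 572.1·(-0.02331)/0.71310 + 307.0 = 288.2978, v = 449.7·(+0.04680)/0.71310 + 253.8 = 283.3147
M2: Pc = R·M2+t = (-0.00292, -0.05680, +0.74016); u = 572.1·(-0.00292)/0.74016 + 307.0 = 304.7432, v = 449.7·(-0.05680)/0.74016 + 253.8 = 219.2924
M3: Pc = R·M3+t = (-0.08509, -0.08960, +0.67650); u = 572.1·(-0.08509)/0.67650 + 307.0 = 235.0428, v = 449.7·(-0.08960)/0.67650 + 253.8 = 194.2375

c0=(214.08, 263.49) c1=(288.30, 283.31) c2=(304.74, 219.29) c3=(235.04, 194.24)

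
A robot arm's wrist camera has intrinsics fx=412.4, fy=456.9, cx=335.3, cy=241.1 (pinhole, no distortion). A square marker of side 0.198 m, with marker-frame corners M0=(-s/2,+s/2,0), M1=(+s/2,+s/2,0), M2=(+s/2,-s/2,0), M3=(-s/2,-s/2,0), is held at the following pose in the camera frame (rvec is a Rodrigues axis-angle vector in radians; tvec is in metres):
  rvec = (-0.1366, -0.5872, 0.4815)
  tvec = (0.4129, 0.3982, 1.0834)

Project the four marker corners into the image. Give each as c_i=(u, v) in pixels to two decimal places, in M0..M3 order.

Intrinsics K: fx=412.4, fy=456.9, cx=335.3, cy=241.1
Marker side s = 0.198 m; corners in marker frame (Z=0):
  M0 = (-0.0990, +0.0990, 0)
  M1 = (+0.0990, +0.0990, 0)
  M2 = (+0.0990, -0.0990, 0)
  M3 = (-0.0990, -0.0990, 0)
rvec = (-0.1366, -0.5872, 0.4815), |rvec| = θ = 0.77156 rad = 44.207°
Rodrigues: sinθ=0.69725, 1−cosθ=0.28318; R = I + sinθ·[k]× + (1−cosθ)·[k]×²:
    [+0.72570 -0.39697 -0.56194]
    [+0.47328 +0.88084 -0.01105]
    [+0.49936 -0.25794 +0.82711]
t = (0.4129, 0.3982, 1.0834) m
M0: Pc = R·M0+t = (+0.30176, +0.43855, +1.00843); u = 412.4·(+0.30176)/1.00843 + 335.3 = 458.7040, v = 456.9·(+0.43855)/1.00843 + 241.1 = 439.7981
M1: Pc = R·M1+t = (+0.44544, +0.53226, +1.10730); u = 412.4·(+0.44544)/1.10730 + 335.3 = 501.1998, v = 456.9·(+0.53226)/1.10730 + 241.1 = 460.7231
M2: Pc = R·M2+t = (+0.52404, +0.35785, +1.15837); u = 412.4·(+0.52404)/1.15837 + 335.3 = 521.8686, v = 456.9·(+0.35785)/1.15837 + 241.1 = 382.2485
M3: Pc = R·M3+t = (+0.38036, +0.26414, +1.05950); u = 412.4·(+0.38036)/1.05950 + 335.3 = 483.3500, v = 456.9·(+0.26414)/1.05950 + 241.1 = 355.0089

c0=(458.70, 439.80) c1=(501.20, 460.72) c2=(521.87, 382.25) c3=(483.35, 355.01)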